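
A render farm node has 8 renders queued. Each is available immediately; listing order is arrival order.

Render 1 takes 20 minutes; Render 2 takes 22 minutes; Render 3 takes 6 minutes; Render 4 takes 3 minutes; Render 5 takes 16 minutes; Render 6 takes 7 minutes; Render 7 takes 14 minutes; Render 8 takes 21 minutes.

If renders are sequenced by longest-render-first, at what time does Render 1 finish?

63

LPT (decreasing processing time): Render 2 Render 8 Render 1 Render 5 Render 7 Render 6 Render 3 Render 4.
Render 2: 0→22
Render 8: 22→43
Render 1: 43→63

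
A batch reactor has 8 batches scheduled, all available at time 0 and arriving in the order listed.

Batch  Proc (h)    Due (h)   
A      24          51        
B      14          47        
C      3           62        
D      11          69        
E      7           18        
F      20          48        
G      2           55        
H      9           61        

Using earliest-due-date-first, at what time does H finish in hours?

EDD (increasing due date): E B F A G H C D.
E: 0→7
B: 7→21
F: 21→41
A: 41→65
G: 65→67
H: 67→76

76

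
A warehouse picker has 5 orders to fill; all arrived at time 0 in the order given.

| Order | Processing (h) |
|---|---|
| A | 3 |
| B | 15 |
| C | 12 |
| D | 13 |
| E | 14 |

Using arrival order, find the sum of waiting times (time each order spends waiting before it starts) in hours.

94

FIFO (arrival order): A B C D E.
A: waits 0, runs 0→3
B: waits 3, runs 3→18
C: waits 18, runs 18→30
D: waits 30, runs 30→43
E: waits 43, runs 43→57
Sum = 0+3+18+30+43 = 94.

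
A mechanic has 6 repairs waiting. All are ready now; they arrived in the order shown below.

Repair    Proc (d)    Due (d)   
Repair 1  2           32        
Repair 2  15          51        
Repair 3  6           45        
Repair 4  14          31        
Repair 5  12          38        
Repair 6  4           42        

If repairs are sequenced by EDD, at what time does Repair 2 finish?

EDD (increasing due date): Repair 4 Repair 1 Repair 5 Repair 6 Repair 3 Repair 2.
Repair 4: 0→14
Repair 1: 14→16
Repair 5: 16→28
Repair 6: 28→32
Repair 3: 32→38
Repair 2: 38→53

53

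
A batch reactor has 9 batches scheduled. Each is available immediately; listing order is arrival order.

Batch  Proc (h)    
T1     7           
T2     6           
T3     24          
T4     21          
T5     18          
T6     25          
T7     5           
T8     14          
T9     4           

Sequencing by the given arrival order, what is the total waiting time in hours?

518

FIFO (arrival order): T1 T2 T3 T4 T5 T6 T7 T8 T9.
T1: waits 0, runs 0→7
T2: waits 7, runs 7→13
T3: waits 13, runs 13→37
T4: waits 37, runs 37→58
T5: waits 58, runs 58→76
T6: waits 76, runs 76→101
T7: waits 101, runs 101→106
T8: waits 106, runs 106→120
T9: waits 120, runs 120→124
Sum = 0+7+13+37+58+76+101+106+120 = 518.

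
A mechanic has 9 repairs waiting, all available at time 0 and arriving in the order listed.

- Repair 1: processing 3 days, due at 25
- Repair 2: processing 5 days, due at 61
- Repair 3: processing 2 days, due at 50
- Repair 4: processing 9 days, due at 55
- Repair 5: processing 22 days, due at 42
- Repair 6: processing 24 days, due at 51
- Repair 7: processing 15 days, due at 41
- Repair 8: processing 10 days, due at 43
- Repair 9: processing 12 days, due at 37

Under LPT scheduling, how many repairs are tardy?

8

LPT (decreasing processing time): Repair 6 Repair 5 Repair 7 Repair 9 Repair 8 Repair 4 Repair 2 Repair 1 Repair 3.
Repair 6: 0→24, due 51, tardiness 0
Repair 5: 24→46, due 42, tardiness 4
Repair 7: 46→61, due 41, tardiness 20
Repair 9: 61→73, due 37, tardiness 36
Repair 8: 73→83, due 43, tardiness 40
Repair 4: 83→92, due 55, tardiness 37
Repair 2: 92→97, due 61, tardiness 36
Repair 1: 97→100, due 25, tardiness 75
Repair 3: 100→102, due 50, tardiness 52
Late repairs: 8.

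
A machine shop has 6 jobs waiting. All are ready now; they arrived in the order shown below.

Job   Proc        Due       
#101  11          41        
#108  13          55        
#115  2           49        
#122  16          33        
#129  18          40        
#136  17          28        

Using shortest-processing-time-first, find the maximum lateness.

37

SPT (increasing processing time): #115 #101 #108 #122 #136 #129.
#115: 0→2, due 49, lateness -47
#101: 2→13, due 41, lateness -28
#108: 13→26, due 55, lateness -29
#122: 26→42, due 33, lateness 9
#136: 42→59, due 28, lateness 31
#129: 59→77, due 40, lateness 37
Maximum = 37.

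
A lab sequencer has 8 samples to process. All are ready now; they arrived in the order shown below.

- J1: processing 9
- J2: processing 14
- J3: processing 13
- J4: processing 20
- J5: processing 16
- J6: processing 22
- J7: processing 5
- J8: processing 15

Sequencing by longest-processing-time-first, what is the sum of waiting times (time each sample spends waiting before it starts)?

491

LPT (decreasing processing time): J6 J4 J5 J8 J2 J3 J1 J7.
J6: waits 0, runs 0→22
J4: waits 22, runs 22→42
J5: waits 42, runs 42→58
J8: waits 58, runs 58→73
J2: waits 73, runs 73→87
J3: waits 87, runs 87→100
J1: waits 100, runs 100→109
J7: waits 109, runs 109→114
Sum = 0+22+42+58+73+87+100+109 = 491.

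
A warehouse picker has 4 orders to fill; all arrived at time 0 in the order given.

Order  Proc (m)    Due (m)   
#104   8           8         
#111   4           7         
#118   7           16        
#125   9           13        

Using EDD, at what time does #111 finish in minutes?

4

EDD (increasing due date): #111 #104 #125 #118.
#111: 0→4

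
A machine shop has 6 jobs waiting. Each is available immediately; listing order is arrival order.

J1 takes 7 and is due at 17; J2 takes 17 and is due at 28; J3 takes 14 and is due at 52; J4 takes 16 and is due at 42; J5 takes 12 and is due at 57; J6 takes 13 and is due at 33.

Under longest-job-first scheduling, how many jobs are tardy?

3

LPT (decreasing processing time): J2 J4 J3 J6 J5 J1.
J2: 0→17, due 28, tardiness 0
J4: 17→33, due 42, tardiness 0
J3: 33→47, due 52, tardiness 0
J6: 47→60, due 33, tardiness 27
J5: 60→72, due 57, tardiness 15
J1: 72→79, due 17, tardiness 62
Late jobs: 3.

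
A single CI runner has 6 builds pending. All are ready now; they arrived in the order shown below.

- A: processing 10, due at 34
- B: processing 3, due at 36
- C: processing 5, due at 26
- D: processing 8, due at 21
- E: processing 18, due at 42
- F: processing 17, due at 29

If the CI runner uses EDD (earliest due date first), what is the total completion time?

195

EDD (increasing due date): D C F A B E.
D: 0→8
C: 8→13
F: 13→30
A: 30→40
B: 40→43
E: 43→61
Sum = 8+13+30+40+43+61 = 195.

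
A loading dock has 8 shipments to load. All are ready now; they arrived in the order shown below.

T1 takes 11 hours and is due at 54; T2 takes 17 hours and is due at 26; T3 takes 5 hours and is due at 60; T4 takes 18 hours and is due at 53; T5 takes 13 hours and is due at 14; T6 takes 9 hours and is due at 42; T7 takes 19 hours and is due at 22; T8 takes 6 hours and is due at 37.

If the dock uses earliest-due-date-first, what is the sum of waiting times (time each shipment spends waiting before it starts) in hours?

EDD (increasing due date): T5 T7 T2 T8 T6 T4 T1 T3.
T5: waits 0, runs 0→13
T7: waits 13, runs 13→32
T2: waits 32, runs 32→49
T8: waits 49, runs 49→55
T6: waits 55, runs 55→64
T4: waits 64, runs 64→82
T1: waits 82, runs 82→93
T3: waits 93, runs 93→98
Sum = 0+13+32+49+55+64+82+93 = 388.

388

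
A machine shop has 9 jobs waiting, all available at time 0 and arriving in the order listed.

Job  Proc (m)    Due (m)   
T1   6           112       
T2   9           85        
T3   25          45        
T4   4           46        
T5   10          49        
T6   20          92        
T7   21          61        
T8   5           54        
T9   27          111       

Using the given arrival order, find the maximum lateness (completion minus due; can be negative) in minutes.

FIFO (arrival order): T1 T2 T3 T4 T5 T6 T7 T8 T9.
T1: 0→6, due 112, lateness -106
T2: 6→15, due 85, lateness -70
T3: 15→40, due 45, lateness -5
T4: 40→44, due 46, lateness -2
T5: 44→54, due 49, lateness 5
T6: 54→74, due 92, lateness -18
T7: 74→95, due 61, lateness 34
T8: 95→100, due 54, lateness 46
T9: 100→127, due 111, lateness 16
Maximum = 46.

46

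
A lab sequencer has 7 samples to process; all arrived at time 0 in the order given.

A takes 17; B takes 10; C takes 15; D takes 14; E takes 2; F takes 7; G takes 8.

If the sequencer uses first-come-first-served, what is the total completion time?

338

FIFO (arrival order): A B C D E F G.
A: 0→17
B: 17→27
C: 27→42
D: 42→56
E: 56→58
F: 58→65
G: 65→73
Sum = 17+27+42+56+58+65+73 = 338.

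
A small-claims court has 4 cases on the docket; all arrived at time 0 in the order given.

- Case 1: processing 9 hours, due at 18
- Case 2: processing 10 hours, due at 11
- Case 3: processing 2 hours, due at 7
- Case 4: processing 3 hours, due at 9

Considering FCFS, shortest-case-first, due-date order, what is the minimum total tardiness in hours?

FIFO (arrival order): Case 1 Case 2 Case 3 Case 4.
Case 1: 0→9, due 18, tardiness 0
Case 2: 9→19, due 11, tardiness 8
Case 3: 19→21, due 7, tardiness 14
Case 4: 21→24, due 9, tardiness 15
Sum = 0+8+14+15 = 37.
SPT (increasing processing time): Case 3 Case 4 Case 1 Case 2.
Case 3: 0→2, due 7, tardiness 0
Case 4: 2→5, due 9, tardiness 0
Case 1: 5→14, due 18, tardiness 0
Case 2: 14→24, due 11, tardiness 13
Sum = 0+0+0+13 = 13.
EDD (increasing due date): Case 3 Case 4 Case 2 Case 1.
Case 3: 0→2, due 7, tardiness 0
Case 4: 2→5, due 9, tardiness 0
Case 2: 5→15, due 11, tardiness 4
Case 1: 15→24, due 18, tardiness 6
Sum = 0+0+4+6 = 10.
FIFO 37, SPT 13, EDD 10 → minimum 10.

10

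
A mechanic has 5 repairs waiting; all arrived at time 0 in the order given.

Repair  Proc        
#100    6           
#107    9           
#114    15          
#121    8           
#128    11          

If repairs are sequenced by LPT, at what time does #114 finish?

15

LPT (decreasing processing time): #114 #128 #107 #121 #100.
#114: 0→15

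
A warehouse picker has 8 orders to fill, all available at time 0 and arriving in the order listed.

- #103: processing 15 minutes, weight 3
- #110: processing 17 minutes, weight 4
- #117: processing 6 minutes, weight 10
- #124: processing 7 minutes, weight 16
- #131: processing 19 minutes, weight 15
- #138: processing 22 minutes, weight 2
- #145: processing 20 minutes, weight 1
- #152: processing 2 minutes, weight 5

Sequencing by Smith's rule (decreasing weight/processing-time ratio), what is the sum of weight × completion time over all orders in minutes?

WSPT (decreasing weight/processing-time ratio): #152 #124 #117 #131 #110 #103 #138 #145.
#152: finishes 2, weight 5, w·C = 10
#124: finishes 9, weight 16, w·C = 144
#117: finishes 15, weight 10, w·C = 150
#131: finishes 34, weight 15, w·C = 510
#110: finishes 51, weight 4, w·C = 204
#103: finishes 66, weight 3, w·C = 198
#138: finishes 88, weight 2, w·C = 176
#145: finishes 108, weight 1, w·C = 108
Sum = 10+144+150+510+204+198+176+108 = 1500.

1500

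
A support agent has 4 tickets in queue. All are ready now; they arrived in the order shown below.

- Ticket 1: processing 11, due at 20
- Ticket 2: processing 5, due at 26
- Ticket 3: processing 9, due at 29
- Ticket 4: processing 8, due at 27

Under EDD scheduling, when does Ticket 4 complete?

24

EDD (increasing due date): Ticket 1 Ticket 2 Ticket 4 Ticket 3.
Ticket 1: 0→11
Ticket 2: 11→16
Ticket 4: 16→24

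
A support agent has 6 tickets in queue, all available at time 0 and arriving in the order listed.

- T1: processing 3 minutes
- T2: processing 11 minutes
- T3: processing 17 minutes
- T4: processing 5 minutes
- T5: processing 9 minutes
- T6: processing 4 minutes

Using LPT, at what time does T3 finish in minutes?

LPT (decreasing processing time): T3 T2 T5 T4 T6 T1.
T3: 0→17

17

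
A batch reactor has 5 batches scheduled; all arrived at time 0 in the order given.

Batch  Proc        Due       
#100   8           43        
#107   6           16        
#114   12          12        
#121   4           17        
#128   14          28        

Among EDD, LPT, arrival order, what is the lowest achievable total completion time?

122

EDD (increasing due date): #114 #107 #121 #128 #100.
#114: 0→12
#107: 12→18
#121: 18→22
#128: 22→36
#100: 36→44
Sum = 12+18+22+36+44 = 132.
LPT (decreasing processing time): #128 #114 #100 #107 #121.
#128: 0→14
#114: 14→26
#100: 26→34
#107: 34→40
#121: 40→44
Sum = 14+26+34+40+44 = 158.
FIFO (arrival order): #100 #107 #114 #121 #128.
#100: 0→8
#107: 8→14
#114: 14→26
#121: 26→30
#128: 30→44
Sum = 8+14+26+30+44 = 122.
EDD 132, LPT 158, FIFO 122 → minimum 122.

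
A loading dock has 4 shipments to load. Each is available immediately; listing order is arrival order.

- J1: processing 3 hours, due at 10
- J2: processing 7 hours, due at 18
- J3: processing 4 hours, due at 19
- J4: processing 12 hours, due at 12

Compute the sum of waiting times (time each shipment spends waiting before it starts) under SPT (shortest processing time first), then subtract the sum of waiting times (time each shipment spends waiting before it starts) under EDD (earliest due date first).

-16

SPT (increasing processing time): J1 J3 J2 J4.
J1: waits 0, runs 0→3
J3: waits 3, runs 3→7
J2: waits 7, runs 7→14
J4: waits 14, runs 14→26
Sum = 0+3+7+14 = 24.
EDD (increasing due date): J1 J4 J2 J3.
J1: waits 0, runs 0→3
J4: waits 3, runs 3→15
J2: waits 15, runs 15→22
J3: waits 22, runs 22→26
Sum = 0+3+15+22 = 40.
Difference = 24 − 40 = -16.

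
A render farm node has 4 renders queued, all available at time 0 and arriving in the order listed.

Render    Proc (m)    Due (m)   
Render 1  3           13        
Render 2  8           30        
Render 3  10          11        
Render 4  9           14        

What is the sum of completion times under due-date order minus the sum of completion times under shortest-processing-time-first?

11

EDD (increasing due date): Render 3 Render 1 Render 4 Render 2.
Render 3: 0→10
Render 1: 10→13
Render 4: 13→22
Render 2: 22→30
Sum = 10+13+22+30 = 75.
SPT (increasing processing time): Render 1 Render 2 Render 4 Render 3.
Render 1: 0→3
Render 2: 3→11
Render 4: 11→20
Render 3: 20→30
Sum = 3+11+20+30 = 64.
Difference = 75 − 64 = 11.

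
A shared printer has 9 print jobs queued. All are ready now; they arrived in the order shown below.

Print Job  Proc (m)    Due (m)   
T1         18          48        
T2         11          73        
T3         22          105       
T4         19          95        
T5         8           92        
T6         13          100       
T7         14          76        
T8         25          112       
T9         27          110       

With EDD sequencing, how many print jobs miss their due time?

EDD (increasing due date): T1 T2 T7 T5 T4 T6 T3 T9 T8.
T1: 0→18, due 48, tardiness 0
T2: 18→29, due 73, tardiness 0
T7: 29→43, due 76, tardiness 0
T5: 43→51, due 92, tardiness 0
T4: 51→70, due 95, tardiness 0
T6: 70→83, due 100, tardiness 0
T3: 83→105, due 105, tardiness 0
T9: 105→132, due 110, tardiness 22
T8: 132→157, due 112, tardiness 45
Late print jobs: 2.

2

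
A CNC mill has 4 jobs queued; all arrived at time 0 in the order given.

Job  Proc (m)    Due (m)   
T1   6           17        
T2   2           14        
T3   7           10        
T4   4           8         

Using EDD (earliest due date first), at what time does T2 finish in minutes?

EDD (increasing due date): T4 T3 T2 T1.
T4: 0→4
T3: 4→11
T2: 11→13

13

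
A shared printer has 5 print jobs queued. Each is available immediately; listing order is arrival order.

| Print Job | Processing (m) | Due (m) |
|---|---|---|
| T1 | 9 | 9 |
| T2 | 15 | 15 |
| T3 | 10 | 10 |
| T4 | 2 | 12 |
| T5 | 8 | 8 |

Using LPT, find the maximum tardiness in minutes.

LPT (decreasing processing time): T2 T3 T1 T5 T4.
T2: 0→15, due 15, tardiness 0
T3: 15→25, due 10, tardiness 15
T1: 25→34, due 9, tardiness 25
T5: 34→42, due 8, tardiness 34
T4: 42→44, due 12, tardiness 32
Maximum = 34.

34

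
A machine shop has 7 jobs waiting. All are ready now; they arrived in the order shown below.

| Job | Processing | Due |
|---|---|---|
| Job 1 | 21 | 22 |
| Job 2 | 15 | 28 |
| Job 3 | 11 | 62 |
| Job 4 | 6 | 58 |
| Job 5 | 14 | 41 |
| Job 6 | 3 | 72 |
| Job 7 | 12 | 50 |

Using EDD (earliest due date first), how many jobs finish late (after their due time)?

EDD (increasing due date): Job 1 Job 2 Job 5 Job 7 Job 4 Job 3 Job 6.
Job 1: 0→21, due 22, tardiness 0
Job 2: 21→36, due 28, tardiness 8
Job 5: 36→50, due 41, tardiness 9
Job 7: 50→62, due 50, tardiness 12
Job 4: 62→68, due 58, tardiness 10
Job 3: 68→79, due 62, tardiness 17
Job 6: 79→82, due 72, tardiness 10
Late jobs: 6.

6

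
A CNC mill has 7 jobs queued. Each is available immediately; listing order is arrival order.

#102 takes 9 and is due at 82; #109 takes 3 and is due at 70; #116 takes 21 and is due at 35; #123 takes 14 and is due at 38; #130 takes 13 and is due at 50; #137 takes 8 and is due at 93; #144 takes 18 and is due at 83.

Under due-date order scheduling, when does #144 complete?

EDD (increasing due date): #116 #123 #130 #109 #102 #144 #137.
#116: 0→21
#123: 21→35
#130: 35→48
#109: 48→51
#102: 51→60
#144: 60→78

78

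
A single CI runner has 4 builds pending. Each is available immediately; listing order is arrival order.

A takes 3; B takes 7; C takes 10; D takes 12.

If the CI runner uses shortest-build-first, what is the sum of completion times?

65

SPT (increasing processing time): A B C D.
A: 0→3
B: 3→10
C: 10→20
D: 20→32
Sum = 3+10+20+32 = 65.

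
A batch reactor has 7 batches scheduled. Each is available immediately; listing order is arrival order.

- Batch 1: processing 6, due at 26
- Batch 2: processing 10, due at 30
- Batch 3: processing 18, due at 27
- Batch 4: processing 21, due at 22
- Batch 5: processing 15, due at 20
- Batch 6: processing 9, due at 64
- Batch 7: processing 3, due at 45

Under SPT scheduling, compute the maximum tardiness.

60

SPT (increasing processing time): Batch 7 Batch 1 Batch 6 Batch 2 Batch 5 Batch 3 Batch 4.
Batch 7: 0→3, due 45, tardiness 0
Batch 1: 3→9, due 26, tardiness 0
Batch 6: 9→18, due 64, tardiness 0
Batch 2: 18→28, due 30, tardiness 0
Batch 5: 28→43, due 20, tardiness 23
Batch 3: 43→61, due 27, tardiness 34
Batch 4: 61→82, due 22, tardiness 60
Maximum = 60.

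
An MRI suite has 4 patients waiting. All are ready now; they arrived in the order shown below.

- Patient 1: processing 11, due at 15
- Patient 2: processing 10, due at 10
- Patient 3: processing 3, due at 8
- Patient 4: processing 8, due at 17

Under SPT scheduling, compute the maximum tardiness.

17

SPT (increasing processing time): Patient 3 Patient 4 Patient 2 Patient 1.
Patient 3: 0→3, due 8, tardiness 0
Patient 4: 3→11, due 17, tardiness 0
Patient 2: 11→21, due 10, tardiness 11
Patient 1: 21→32, due 15, tardiness 17
Maximum = 17.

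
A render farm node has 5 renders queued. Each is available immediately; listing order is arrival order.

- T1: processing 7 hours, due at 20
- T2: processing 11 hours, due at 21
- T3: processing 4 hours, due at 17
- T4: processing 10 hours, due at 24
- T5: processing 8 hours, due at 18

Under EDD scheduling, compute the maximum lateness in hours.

EDD (increasing due date): T3 T5 T1 T2 T4.
T3: 0→4, due 17, lateness -13
T5: 4→12, due 18, lateness -6
T1: 12→19, due 20, lateness -1
T2: 19→30, due 21, lateness 9
T4: 30→40, due 24, lateness 16
Maximum = 16.

16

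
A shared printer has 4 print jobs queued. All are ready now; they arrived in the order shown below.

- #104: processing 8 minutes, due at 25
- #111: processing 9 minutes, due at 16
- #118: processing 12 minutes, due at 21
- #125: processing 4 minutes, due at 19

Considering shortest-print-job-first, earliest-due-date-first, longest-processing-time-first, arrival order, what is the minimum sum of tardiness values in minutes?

12

SPT (increasing processing time): #125 #104 #111 #118.
#125: 0→4, due 19, tardiness 0
#104: 4→12, due 25, tardiness 0
#111: 12→21, due 16, tardiness 5
#118: 21→33, due 21, tardiness 12
Sum = 0+0+5+12 = 17.
EDD (increasing due date): #111 #125 #118 #104.
#111: 0→9, due 16, tardiness 0
#125: 9→13, due 19, tardiness 0
#118: 13→25, due 21, tardiness 4
#104: 25→33, due 25, tardiness 8
Sum = 0+0+4+8 = 12.
LPT (decreasing processing time): #118 #111 #104 #125.
#118: 0→12, due 21, tardiness 0
#111: 12→21, due 16, tardiness 5
#104: 21→29, due 25, tardiness 4
#125: 29→33, due 19, tardiness 14
Sum = 0+5+4+14 = 23.
FIFO (arrival order): #104 #111 #118 #125.
#104: 0→8, due 25, tardiness 0
#111: 8→17, due 16, tardiness 1
#118: 17→29, due 21, tardiness 8
#125: 29→33, due 19, tardiness 14
Sum = 0+1+8+14 = 23.
SPT 17, EDD 12, LPT 23, FIFO 23 → minimum 12.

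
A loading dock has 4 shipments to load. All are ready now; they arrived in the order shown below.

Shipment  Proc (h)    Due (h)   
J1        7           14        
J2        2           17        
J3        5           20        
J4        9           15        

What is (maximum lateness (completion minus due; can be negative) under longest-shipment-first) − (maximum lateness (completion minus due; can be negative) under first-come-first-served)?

LPT (decreasing processing time): J4 J1 J3 J2.
J4: 0→9, due 15, lateness -6
J1: 9→16, due 14, lateness 2
J3: 16→21, due 20, lateness 1
J2: 21→23, due 17, lateness 6
Maximum = 6.
FIFO (arrival order): J1 J2 J3 J4.
J1: 0→7, due 14, lateness -7
J2: 7→9, due 17, lateness -8
J3: 9→14, due 20, lateness -6
J4: 14→23, due 15, lateness 8
Maximum = 8.
Difference = 6 − 8 = -2.

-2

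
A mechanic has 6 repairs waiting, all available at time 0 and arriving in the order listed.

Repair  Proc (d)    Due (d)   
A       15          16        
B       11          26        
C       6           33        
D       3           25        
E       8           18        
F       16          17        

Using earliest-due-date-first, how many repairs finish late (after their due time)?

EDD (increasing due date): A F E D B C.
A: 0→15, due 16, tardiness 0
F: 15→31, due 17, tardiness 14
E: 31→39, due 18, tardiness 21
D: 39→42, due 25, tardiness 17
B: 42→53, due 26, tardiness 27
C: 53→59, due 33, tardiness 26
Late repairs: 5.

5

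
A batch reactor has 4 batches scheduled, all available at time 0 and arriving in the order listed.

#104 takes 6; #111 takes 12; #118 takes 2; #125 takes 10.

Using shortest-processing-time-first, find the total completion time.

SPT (increasing processing time): #118 #104 #125 #111.
#118: 0→2
#104: 2→8
#125: 8→18
#111: 18→30
Sum = 2+8+18+30 = 58.

58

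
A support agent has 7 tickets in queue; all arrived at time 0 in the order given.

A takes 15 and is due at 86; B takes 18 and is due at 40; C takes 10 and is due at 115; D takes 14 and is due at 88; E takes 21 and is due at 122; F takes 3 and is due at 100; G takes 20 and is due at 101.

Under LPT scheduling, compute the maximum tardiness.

LPT (decreasing processing time): E G B A D C F.
E: 0→21, due 122, tardiness 0
G: 21→41, due 101, tardiness 0
B: 41→59, due 40, tardiness 19
A: 59→74, due 86, tardiness 0
D: 74→88, due 88, tardiness 0
C: 88→98, due 115, tardiness 0
F: 98→101, due 100, tardiness 1
Maximum = 19.

19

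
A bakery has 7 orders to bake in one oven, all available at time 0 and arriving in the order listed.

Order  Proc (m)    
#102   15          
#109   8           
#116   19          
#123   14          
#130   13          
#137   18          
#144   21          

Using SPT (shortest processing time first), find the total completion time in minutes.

SPT (increasing processing time): #109 #130 #123 #102 #137 #116 #144.
#109: 0→8
#130: 8→21
#123: 21→35
#102: 35→50
#137: 50→68
#116: 68→87
#144: 87→108
Sum = 8+21+35+50+68+87+108 = 377.

377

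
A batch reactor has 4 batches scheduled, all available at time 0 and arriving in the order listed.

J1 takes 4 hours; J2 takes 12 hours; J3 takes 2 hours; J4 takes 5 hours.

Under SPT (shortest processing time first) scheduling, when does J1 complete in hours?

SPT (increasing processing time): J3 J1 J4 J2.
J3: 0→2
J1: 2→6

6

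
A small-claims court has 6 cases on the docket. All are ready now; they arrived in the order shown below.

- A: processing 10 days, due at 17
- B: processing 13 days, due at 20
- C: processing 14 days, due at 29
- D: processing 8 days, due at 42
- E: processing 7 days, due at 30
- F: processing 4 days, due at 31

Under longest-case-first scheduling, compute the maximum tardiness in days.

25

LPT (decreasing processing time): C B A D E F.
C: 0→14, due 29, tardiness 0
B: 14→27, due 20, tardiness 7
A: 27→37, due 17, tardiness 20
D: 37→45, due 42, tardiness 3
E: 45→52, due 30, tardiness 22
F: 52→56, due 31, tardiness 25
Maximum = 25.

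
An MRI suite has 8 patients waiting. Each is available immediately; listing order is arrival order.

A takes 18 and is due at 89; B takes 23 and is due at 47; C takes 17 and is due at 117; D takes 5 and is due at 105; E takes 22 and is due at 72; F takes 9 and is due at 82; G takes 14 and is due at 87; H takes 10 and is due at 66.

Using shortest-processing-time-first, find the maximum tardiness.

SPT (increasing processing time): D F H G C A E B.
D: 0→5, due 105, tardiness 0
F: 5→14, due 82, tardiness 0
H: 14→24, due 66, tardiness 0
G: 24→38, due 87, tardiness 0
C: 38→55, due 117, tardiness 0
A: 55→73, due 89, tardiness 0
E: 73→95, due 72, tardiness 23
B: 95→118, due 47, tardiness 71
Maximum = 71.

71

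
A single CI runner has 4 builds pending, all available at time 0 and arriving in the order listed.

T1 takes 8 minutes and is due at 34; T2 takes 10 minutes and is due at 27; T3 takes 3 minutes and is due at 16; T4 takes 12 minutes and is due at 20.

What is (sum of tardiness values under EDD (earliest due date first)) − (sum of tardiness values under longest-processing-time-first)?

-17

EDD (increasing due date): T3 T4 T2 T1.
T3: 0→3, due 16, tardiness 0
T4: 3→15, due 20, tardiness 0
T2: 15→25, due 27, tardiness 0
T1: 25→33, due 34, tardiness 0
Sum = 0+0+0+0 = 0.
LPT (decreasing processing time): T4 T2 T1 T3.
T4: 0→12, due 20, tardiness 0
T2: 12→22, due 27, tardiness 0
T1: 22→30, due 34, tardiness 0
T3: 30→33, due 16, tardiness 17
Sum = 0+0+0+17 = 17.
Difference = 0 − 17 = -17.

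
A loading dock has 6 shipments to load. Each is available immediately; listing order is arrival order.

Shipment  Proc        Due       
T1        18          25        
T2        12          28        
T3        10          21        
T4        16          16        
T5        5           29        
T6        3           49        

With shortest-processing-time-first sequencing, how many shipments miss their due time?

SPT (increasing processing time): T6 T5 T3 T2 T4 T1.
T6: 0→3, due 49, tardiness 0
T5: 3→8, due 29, tardiness 0
T3: 8→18, due 21, tardiness 0
T2: 18→30, due 28, tardiness 2
T4: 30→46, due 16, tardiness 30
T1: 46→64, due 25, tardiness 39
Late shipments: 3.

3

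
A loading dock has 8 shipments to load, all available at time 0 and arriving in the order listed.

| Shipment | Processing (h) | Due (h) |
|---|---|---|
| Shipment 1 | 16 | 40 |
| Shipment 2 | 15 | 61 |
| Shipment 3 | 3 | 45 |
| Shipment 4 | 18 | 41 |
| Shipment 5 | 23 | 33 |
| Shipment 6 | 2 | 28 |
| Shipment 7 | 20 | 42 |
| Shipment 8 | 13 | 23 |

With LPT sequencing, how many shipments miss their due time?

7

LPT (decreasing processing time): Shipment 5 Shipment 7 Shipment 4 Shipment 1 Shipment 2 Shipment 8 Shipment 3 Shipment 6.
Shipment 5: 0→23, due 33, tardiness 0
Shipment 7: 23→43, due 42, tardiness 1
Shipment 4: 43→61, due 41, tardiness 20
Shipment 1: 61→77, due 40, tardiness 37
Shipment 2: 77→92, due 61, tardiness 31
Shipment 8: 92→105, due 23, tardiness 82
Shipment 3: 105→108, due 45, tardiness 63
Shipment 6: 108→110, due 28, tardiness 82
Late shipments: 7.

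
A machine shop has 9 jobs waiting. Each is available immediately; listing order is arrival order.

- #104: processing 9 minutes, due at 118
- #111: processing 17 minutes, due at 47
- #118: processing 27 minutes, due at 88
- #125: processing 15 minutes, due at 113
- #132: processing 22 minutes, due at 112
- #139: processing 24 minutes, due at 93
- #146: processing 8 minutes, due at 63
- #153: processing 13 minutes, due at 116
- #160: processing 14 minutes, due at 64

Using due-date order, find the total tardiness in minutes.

EDD (increasing due date): #111 #146 #160 #118 #139 #132 #125 #153 #104.
#111: 0→17, due 47, tardiness 0
#146: 17→25, due 63, tardiness 0
#160: 25→39, due 64, tardiness 0
#118: 39→66, due 88, tardiness 0
#139: 66→90, due 93, tardiness 0
#132: 90→112, due 112, tardiness 0
#125: 112→127, due 113, tardiness 14
#153: 127→140, due 116, tardiness 24
#104: 140→149, due 118, tardiness 31
Sum = 0+0+0+0+0+0+14+24+31 = 69.

69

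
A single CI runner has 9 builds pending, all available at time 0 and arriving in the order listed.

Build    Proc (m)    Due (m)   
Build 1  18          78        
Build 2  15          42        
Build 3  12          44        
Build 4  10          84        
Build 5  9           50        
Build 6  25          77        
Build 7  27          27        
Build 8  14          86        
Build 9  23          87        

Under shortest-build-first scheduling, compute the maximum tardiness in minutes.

126

SPT (increasing processing time): Build 5 Build 4 Build 3 Build 8 Build 2 Build 1 Build 9 Build 6 Build 7.
Build 5: 0→9, due 50, tardiness 0
Build 4: 9→19, due 84, tardiness 0
Build 3: 19→31, due 44, tardiness 0
Build 8: 31→45, due 86, tardiness 0
Build 2: 45→60, due 42, tardiness 18
Build 1: 60→78, due 78, tardiness 0
Build 9: 78→101, due 87, tardiness 14
Build 6: 101→126, due 77, tardiness 49
Build 7: 126→153, due 27, tardiness 126
Maximum = 126.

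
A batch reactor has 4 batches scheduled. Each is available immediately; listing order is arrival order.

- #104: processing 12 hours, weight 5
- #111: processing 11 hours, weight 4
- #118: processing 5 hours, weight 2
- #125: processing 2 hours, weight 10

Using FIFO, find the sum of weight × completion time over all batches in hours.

FIFO (arrival order): #104 #111 #118 #125.
#104: finishes 12, weight 5, w·C = 60
#111: finishes 23, weight 4, w·C = 92
#118: finishes 28, weight 2, w·C = 56
#125: finishes 30, weight 10, w·C = 300
Sum = 60+92+56+300 = 508.

508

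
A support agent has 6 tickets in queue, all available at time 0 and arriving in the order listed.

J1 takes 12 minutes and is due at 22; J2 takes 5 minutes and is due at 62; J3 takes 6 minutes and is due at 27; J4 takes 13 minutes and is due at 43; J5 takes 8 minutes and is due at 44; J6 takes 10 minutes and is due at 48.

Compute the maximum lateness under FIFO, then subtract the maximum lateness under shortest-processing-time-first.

-13

FIFO (arrival order): J1 J2 J3 J4 J5 J6.
J1: 0→12, due 22, lateness -10
J2: 12→17, due 62, lateness -45
J3: 17→23, due 27, lateness -4
J4: 23→36, due 43, lateness -7
J5: 36→44, due 44, lateness 0
J6: 44→54, due 48, lateness 6
Maximum = 6.
SPT (increasing processing time): J2 J3 J5 J6 J1 J4.
J2: 0→5, due 62, lateness -57
J3: 5→11, due 27, lateness -16
J5: 11→19, due 44, lateness -25
J6: 19→29, due 48, lateness -19
J1: 29→41, due 22, lateness 19
J4: 41→54, due 43, lateness 11
Maximum = 19.
Difference = 6 − 19 = -13.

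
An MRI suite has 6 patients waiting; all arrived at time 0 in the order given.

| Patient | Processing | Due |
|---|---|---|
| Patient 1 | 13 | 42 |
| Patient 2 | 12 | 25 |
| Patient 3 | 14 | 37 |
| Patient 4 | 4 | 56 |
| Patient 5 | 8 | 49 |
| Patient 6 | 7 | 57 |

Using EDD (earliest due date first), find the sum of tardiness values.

EDD (increasing due date): Patient 2 Patient 3 Patient 1 Patient 5 Patient 4 Patient 6.
Patient 2: 0→12, due 25, tardiness 0
Patient 3: 12→26, due 37, tardiness 0
Patient 1: 26→39, due 42, tardiness 0
Patient 5: 39→47, due 49, tardiness 0
Patient 4: 47→51, due 56, tardiness 0
Patient 6: 51→58, due 57, tardiness 1
Sum = 0+0+0+0+0+1 = 1.

1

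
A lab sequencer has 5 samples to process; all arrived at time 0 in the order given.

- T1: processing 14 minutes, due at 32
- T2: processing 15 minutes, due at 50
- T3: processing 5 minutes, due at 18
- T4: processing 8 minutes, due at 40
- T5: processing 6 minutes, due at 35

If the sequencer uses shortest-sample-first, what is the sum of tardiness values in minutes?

1

SPT (increasing processing time): T3 T5 T4 T1 T2.
T3: 0→5, due 18, tardiness 0
T5: 5→11, due 35, tardiness 0
T4: 11→19, due 40, tardiness 0
T1: 19→33, due 32, tardiness 1
T2: 33→48, due 50, tardiness 0
Sum = 0+0+0+1+0 = 1.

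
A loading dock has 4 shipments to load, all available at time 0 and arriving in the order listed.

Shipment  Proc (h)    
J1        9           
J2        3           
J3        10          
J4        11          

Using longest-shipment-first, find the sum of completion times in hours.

95

LPT (decreasing processing time): J4 J3 J1 J2.
J4: 0→11
J3: 11→21
J1: 21→30
J2: 30→33
Sum = 11+21+30+33 = 95.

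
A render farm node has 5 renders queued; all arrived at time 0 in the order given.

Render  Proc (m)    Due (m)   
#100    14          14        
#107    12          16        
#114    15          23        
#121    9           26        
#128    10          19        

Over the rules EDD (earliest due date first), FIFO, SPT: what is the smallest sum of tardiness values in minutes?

83

EDD (increasing due date): #100 #107 #128 #114 #121.
#100: 0→14, due 14, tardiness 0
#107: 14→26, due 16, tardiness 10
#128: 26→36, due 19, tardiness 17
#114: 36→51, due 23, tardiness 28
#121: 51→60, due 26, tardiness 34
Sum = 0+10+17+28+34 = 89.
FIFO (arrival order): #100 #107 #114 #121 #128.
#100: 0→14, due 14, tardiness 0
#107: 14→26, due 16, tardiness 10
#114: 26→41, due 23, tardiness 18
#121: 41→50, due 26, tardiness 24
#128: 50→60, due 19, tardiness 41
Sum = 0+10+18+24+41 = 93.
SPT (increasing processing time): #121 #128 #107 #100 #114.
#121: 0→9, due 26, tardiness 0
#128: 9→19, due 19, tardiness 0
#107: 19→31, due 16, tardiness 15
#100: 31→45, due 14, tardiness 31
#114: 45→60, due 23, tardiness 37
Sum = 0+0+15+31+37 = 83.
EDD 89, FIFO 93, SPT 83 → minimum 83.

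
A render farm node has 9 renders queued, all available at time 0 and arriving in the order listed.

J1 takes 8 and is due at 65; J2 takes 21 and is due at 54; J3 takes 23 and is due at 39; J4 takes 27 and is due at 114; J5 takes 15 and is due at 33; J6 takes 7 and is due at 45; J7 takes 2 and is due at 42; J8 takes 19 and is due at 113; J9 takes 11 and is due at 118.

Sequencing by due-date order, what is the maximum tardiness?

15

EDD (increasing due date): J5 J3 J7 J6 J2 J1 J8 J4 J9.
J5: 0→15, due 33, tardiness 0
J3: 15→38, due 39, tardiness 0
J7: 38→40, due 42, tardiness 0
J6: 40→47, due 45, tardiness 2
J2: 47→68, due 54, tardiness 14
J1: 68→76, due 65, tardiness 11
J8: 76→95, due 113, tardiness 0
J4: 95→122, due 114, tardiness 8
J9: 122→133, due 118, tardiness 15
Maximum = 15.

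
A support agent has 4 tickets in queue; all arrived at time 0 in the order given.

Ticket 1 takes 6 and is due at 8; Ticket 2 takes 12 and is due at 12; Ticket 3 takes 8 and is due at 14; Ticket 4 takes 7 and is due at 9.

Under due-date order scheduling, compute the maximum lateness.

EDD (increasing due date): Ticket 1 Ticket 4 Ticket 2 Ticket 3.
Ticket 1: 0→6, due 8, lateness -2
Ticket 4: 6→13, due 9, lateness 4
Ticket 2: 13→25, due 12, lateness 13
Ticket 3: 25→33, due 14, lateness 19
Maximum = 19.

19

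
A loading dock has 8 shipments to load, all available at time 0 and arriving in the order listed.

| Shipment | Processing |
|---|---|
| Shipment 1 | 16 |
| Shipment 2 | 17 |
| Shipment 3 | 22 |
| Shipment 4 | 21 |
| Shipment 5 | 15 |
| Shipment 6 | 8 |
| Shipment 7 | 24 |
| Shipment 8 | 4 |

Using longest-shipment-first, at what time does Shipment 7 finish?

LPT (decreasing processing time): Shipment 7 Shipment 3 Shipment 4 Shipment 2 Shipment 1 Shipment 5 Shipment 6 Shipment 8.
Shipment 7: 0→24

24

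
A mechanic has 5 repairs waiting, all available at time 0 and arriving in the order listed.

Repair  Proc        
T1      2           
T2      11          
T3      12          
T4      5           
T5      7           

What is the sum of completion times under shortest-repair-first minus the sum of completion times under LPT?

SPT (increasing processing time): T1 T4 T5 T2 T3.
T1: 0→2
T4: 2→7
T5: 7→14
T2: 14→25
T3: 25→37
Sum = 2+7+14+25+37 = 85.
LPT (decreasing processing time): T3 T2 T5 T4 T1.
T3: 0→12
T2: 12→23
T5: 23→30
T4: 30→35
T1: 35→37
Sum = 12+23+30+35+37 = 137.
Difference = 85 − 137 = -52.

-52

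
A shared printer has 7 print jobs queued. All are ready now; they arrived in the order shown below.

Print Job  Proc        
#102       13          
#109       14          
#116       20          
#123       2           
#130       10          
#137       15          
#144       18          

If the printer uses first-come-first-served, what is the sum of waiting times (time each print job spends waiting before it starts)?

269

FIFO (arrival order): #102 #109 #116 #123 #130 #137 #144.
#102: waits 0, runs 0→13
#109: waits 13, runs 13→27
#116: waits 27, runs 27→47
#123: waits 47, runs 47→49
#130: waits 49, runs 49→59
#137: waits 59, runs 59→74
#144: waits 74, runs 74→92
Sum = 0+13+27+47+49+59+74 = 269.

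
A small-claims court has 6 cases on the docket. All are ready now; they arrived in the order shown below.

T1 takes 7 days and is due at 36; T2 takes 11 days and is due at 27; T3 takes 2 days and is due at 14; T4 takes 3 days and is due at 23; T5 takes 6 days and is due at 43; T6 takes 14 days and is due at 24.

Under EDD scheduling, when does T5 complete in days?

EDD (increasing due date): T3 T4 T6 T2 T1 T5.
T3: 0→2
T4: 2→5
T6: 5→19
T2: 19→30
T1: 30→37
T5: 37→43

43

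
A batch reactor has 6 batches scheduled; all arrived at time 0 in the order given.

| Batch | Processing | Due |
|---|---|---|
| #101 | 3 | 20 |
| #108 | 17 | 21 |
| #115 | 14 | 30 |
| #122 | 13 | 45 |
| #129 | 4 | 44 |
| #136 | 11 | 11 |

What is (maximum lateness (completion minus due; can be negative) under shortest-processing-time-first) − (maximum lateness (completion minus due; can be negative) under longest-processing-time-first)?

-3

SPT (increasing processing time): #101 #129 #136 #122 #115 #108.
#101: 0→3, due 20, lateness -17
#129: 3→7, due 44, lateness -37
#136: 7→18, due 11, lateness 7
#122: 18→31, due 45, lateness -14
#115: 31→45, due 30, lateness 15
#108: 45→62, due 21, lateness 41
Maximum = 41.
LPT (decreasing processing time): #108 #115 #122 #136 #129 #101.
#108: 0→17, due 21, lateness -4
#115: 17→31, due 30, lateness 1
#122: 31→44, due 45, lateness -1
#136: 44→55, due 11, lateness 44
#129: 55→59, due 44, lateness 15
#101: 59→62, due 20, lateness 42
Maximum = 44.
Difference = 41 − 44 = -3.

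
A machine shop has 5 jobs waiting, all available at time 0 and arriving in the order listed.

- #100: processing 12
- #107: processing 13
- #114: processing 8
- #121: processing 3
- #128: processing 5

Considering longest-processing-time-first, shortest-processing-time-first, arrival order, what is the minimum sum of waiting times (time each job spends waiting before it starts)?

55

LPT (decreasing processing time): #107 #100 #114 #128 #121.
#107: waits 0, runs 0→13
#100: waits 13, runs 13→25
#114: waits 25, runs 25→33
#128: waits 33, runs 33→38
#121: waits 38, runs 38→41
Sum = 0+13+25+33+38 = 109.
SPT (increasing processing time): #121 #128 #114 #100 #107.
#121: waits 0, runs 0→3
#128: waits 3, runs 3→8
#114: waits 8, runs 8→16
#100: waits 16, runs 16→28
#107: waits 28, runs 28→41
Sum = 0+3+8+16+28 = 55.
FIFO (arrival order): #100 #107 #114 #121 #128.
#100: waits 0, runs 0→12
#107: waits 12, runs 12→25
#114: waits 25, runs 25→33
#121: waits 33, runs 33→36
#128: waits 36, runs 36→41
Sum = 0+12+25+33+36 = 106.
LPT 109, SPT 55, FIFO 106 → minimum 55.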